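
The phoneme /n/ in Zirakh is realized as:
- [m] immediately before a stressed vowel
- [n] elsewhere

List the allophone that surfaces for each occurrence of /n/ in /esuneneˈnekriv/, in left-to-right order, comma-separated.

Occurrence 1 (position 4): no conditioning environment matches → elsewhere allophone [n].
Occurrence 2 (position 6): no conditioning environment matches → elsewhere allophone [n].
Occurrence 3 (position 8): immediately before a stressed vowel → [m].

[n], [n], [m]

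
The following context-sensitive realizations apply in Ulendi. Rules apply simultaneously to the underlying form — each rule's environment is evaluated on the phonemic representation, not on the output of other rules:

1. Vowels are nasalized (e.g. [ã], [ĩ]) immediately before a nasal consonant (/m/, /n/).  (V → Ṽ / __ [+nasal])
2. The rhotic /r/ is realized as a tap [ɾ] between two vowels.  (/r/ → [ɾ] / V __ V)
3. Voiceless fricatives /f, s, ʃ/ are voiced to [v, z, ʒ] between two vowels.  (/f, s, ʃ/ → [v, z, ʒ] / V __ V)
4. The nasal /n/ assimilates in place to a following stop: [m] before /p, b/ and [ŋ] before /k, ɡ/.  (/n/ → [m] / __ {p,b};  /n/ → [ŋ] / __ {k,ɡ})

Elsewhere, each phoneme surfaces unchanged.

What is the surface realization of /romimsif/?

/r/ (word-initial): rule 2 targets it, but not between two vowels → unchanged [r].
/o/ meets the environment for rule 1 (before a nasal consonant) → [õ].
/i/ — between /m/ and /m/, before a nasal consonant — surfaces as [ĩ] (rule 1).
/s/ (between /m/ and /i/) fails the environment for rule 3, so it stays [s].
/i/ (between /s/ and /f/) is in the target of rule 1 but the environment (before a nasal consonant) is not met → [i].
/f/ — word-final; rule 3 does not apply here → [f].

[rõmĩmsif]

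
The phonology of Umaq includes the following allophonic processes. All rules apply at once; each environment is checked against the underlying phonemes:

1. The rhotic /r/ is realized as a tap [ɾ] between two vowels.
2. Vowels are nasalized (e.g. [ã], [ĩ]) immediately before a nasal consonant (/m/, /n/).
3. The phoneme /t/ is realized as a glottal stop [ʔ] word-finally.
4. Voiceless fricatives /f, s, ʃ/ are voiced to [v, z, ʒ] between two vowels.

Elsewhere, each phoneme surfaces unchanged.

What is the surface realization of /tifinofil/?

[tivĩnovil]

/t/ — word-initial; rule 3 does not apply here → [t].
/i/ — between /t/ and /f/; rule 2 does not apply here → [i].
/f/ — between /i/ and /i/, between two vowels — surfaces as [v] (rule 4).
/i/ (between /f/ and /n/): before a nasal consonant, so rule 2 applies → [ĩ].
/n/ (between /i/ and /o/) is unaffected → [n].
/o/ — between /n/ and /f/; rule 2 does not apply here → [o].
/f/ (between /o/ and /i/): between two vowels, so rule 4 applies → [v].
/i/ (between /f/ and /l/) fails the environment for rule 2, so it stays [i].
/l/ stays [l].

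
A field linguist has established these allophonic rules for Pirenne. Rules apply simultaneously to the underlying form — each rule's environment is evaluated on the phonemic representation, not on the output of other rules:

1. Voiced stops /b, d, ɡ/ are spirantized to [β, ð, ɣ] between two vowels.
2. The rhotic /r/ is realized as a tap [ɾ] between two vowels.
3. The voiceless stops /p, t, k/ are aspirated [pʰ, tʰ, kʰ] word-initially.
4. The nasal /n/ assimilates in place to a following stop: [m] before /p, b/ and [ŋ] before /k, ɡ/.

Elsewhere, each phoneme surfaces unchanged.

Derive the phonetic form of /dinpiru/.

/d/ (word-initial): rule 1 targets it, but not between two vowels → unchanged [d].
/n/ (between /i/ and /p/): before a labial or velar stop, so rule 4 applies → [m].
/p/ (between /n/ and /i/): rule 3 targets it, but not word-initially → unchanged [p].
/r/ — between /i/ and /u/, between two vowels — surfaces as [ɾ] (rule 2).

[dimpiɾu]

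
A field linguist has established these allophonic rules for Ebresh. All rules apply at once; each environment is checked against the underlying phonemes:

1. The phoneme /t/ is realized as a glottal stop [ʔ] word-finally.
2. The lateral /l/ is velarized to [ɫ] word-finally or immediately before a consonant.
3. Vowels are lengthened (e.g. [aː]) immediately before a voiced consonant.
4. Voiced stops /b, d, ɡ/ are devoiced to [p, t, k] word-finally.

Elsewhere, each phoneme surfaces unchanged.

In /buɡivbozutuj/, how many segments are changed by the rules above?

Segments that undergo a rule: /u/ → [uː] (rule 3); /i/ → [iː] (rule 3); /o/ → [oː] (rule 3); /u/ → [uː] (rule 3).
All other segments surface unchanged.

4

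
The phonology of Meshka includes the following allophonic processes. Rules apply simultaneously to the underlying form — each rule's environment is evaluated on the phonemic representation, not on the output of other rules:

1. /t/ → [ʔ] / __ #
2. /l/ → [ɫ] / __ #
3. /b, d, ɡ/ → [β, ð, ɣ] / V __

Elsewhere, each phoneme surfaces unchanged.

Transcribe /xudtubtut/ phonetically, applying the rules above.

/x/ — not in any rule's target class → [x].
/u/ stays [u].
/d/ meets the environment for rule 3 (immediately after a vowel) → [ð].
/t/ — between /d/ and /u/; rule 1 does not apply here → [t].
/u/ (between /t/ and /b/): no rule targets it → [u].
/b/ (between /u/ and /t/) occurs immediately after a vowel → [β] by rule 3.
/t/ (between /b/ and /u/) is in the target of rule 1 but the environment (word-finally) is not met → [t].
/u/ (between /t/ and /t/): no rule targets it → [u].
/t/ meets the environment for rule 1 (word-finally) → [ʔ].

[xuðtuβtuʔ]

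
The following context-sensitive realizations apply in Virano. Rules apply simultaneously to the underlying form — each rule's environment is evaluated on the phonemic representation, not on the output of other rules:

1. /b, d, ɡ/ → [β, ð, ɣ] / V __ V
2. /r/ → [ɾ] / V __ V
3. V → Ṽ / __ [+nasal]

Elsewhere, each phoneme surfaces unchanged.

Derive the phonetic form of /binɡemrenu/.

/b/ (word-initial) is in the target of rule 1 but the environment (between two vowels) is not met → [b].
Rule 3 applies to /i/ (between /b/ and /n/: before a nasal consonant) → [ĩ].
/ɡ/ (between /n/ and /e/) is in the target of rule 1 but the environment (between two vowels) is not met → [ɡ].
/e/ (between /ɡ/ and /m/): before a nasal consonant, so rule 3 applies → [ẽ].
/r/ (between /m/ and /e/): rule 2 targets it, but not between two vowels → unchanged [r].
/e/ — between /r/ and /n/, before a nasal consonant — surfaces as [ẽ] (rule 3).
/u/ (word-final) is in the target of rule 3 but the environment (before a nasal consonant) is not met → [u].

[bĩnɡẽmrẽnu]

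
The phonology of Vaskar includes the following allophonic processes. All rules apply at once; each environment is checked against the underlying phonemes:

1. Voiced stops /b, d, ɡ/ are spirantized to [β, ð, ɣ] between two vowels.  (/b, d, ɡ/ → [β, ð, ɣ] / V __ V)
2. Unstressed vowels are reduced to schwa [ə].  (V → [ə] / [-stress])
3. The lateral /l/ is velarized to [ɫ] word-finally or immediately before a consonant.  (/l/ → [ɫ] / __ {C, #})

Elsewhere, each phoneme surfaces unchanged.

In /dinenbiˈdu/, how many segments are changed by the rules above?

4

Segments that undergo a rule: /i/ → [ə] (rule 2); /e/ → [ə] (rule 2); /i/ → [ə] (rule 2); /d/ → [ð] (rule 1).
All other segments surface unchanged.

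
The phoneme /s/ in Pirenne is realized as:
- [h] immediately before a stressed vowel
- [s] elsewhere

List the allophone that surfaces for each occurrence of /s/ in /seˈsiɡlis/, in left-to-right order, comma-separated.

[s], [h], [s]

Occurrence 1 (position 1): no conditioning environment matches → elsewhere allophone [s].
Occurrence 2 (position 3): immediately before a stressed vowel → [h].
Occurrence 3 (position 8): no conditioning environment matches → elsewhere allophone [s].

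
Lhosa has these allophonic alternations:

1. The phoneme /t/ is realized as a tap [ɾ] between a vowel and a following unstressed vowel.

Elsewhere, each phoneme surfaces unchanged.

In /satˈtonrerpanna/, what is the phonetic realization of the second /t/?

[t]

/t/ — between /t/ and /o/; rule 1 does not apply here → [t].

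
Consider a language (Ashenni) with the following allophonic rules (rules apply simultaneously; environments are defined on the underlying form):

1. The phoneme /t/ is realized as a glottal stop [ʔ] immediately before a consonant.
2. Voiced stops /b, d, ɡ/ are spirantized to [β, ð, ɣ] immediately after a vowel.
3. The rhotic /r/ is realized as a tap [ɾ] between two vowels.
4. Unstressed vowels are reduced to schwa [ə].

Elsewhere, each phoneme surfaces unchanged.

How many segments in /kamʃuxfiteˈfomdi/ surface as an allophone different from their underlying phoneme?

5

Segments that undergo a rule: /a/ → [ə] (rule 4); /u/ → [ə] (rule 4); /i/ → [ə] (rule 4); /e/ → [ə] (rule 4); /i/ → [ə] (rule 4).
All other segments surface unchanged.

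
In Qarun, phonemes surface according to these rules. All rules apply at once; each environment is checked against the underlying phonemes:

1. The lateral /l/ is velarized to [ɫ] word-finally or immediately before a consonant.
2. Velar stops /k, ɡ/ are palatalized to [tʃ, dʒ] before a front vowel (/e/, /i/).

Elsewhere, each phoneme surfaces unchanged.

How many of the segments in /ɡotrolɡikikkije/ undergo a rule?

4

Segments that undergo a rule: /l/ → [ɫ] (rule 1); /ɡ/ → [dʒ] (rule 2); /k/ → [tʃ] (rule 2); /k/ → [tʃ] (rule 2).
All other segments surface unchanged.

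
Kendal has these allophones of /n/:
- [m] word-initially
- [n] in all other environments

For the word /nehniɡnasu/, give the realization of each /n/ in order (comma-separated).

Occurrence 1 (position 1): word-initially → [m].
Occurrence 2 (position 4): no conditioning environment matches → elsewhere allophone [n].
Occurrence 3 (position 7): no conditioning environment matches → elsewhere allophone [n].

[m], [n], [n]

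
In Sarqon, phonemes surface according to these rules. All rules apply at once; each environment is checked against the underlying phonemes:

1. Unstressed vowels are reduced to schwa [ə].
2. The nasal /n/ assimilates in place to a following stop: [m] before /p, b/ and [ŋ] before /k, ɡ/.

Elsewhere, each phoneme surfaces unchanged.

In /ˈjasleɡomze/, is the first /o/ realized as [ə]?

Yes

Rule 1 applies to /o/ (between /ɡ/ and /m/: in an unstressed syllable) → [ə].
The actual realization is [ə], which matches [ə].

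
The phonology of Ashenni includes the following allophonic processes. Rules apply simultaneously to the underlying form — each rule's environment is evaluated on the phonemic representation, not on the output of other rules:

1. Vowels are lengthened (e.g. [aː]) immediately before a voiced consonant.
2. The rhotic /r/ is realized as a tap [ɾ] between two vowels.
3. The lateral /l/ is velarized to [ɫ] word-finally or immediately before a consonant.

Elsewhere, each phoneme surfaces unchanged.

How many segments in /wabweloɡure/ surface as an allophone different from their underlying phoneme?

Segments that undergo a rule: /a/ → [aː] (rule 1); /e/ → [eː] (rule 1); /o/ → [oː] (rule 1); /u/ → [uː] (rule 1); /r/ → [ɾ] (rule 2).
All other segments surface unchanged.

5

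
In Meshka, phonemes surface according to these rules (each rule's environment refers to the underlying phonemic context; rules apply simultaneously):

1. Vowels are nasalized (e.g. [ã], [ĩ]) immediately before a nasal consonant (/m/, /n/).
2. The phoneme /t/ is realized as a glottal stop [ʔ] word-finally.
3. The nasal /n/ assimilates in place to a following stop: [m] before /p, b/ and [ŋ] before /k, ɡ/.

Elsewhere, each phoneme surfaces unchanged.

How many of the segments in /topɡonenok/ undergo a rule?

2

Segments that undergo a rule: /o/ → [õ] (rule 1); /e/ → [ẽ] (rule 1).
All other segments surface unchanged.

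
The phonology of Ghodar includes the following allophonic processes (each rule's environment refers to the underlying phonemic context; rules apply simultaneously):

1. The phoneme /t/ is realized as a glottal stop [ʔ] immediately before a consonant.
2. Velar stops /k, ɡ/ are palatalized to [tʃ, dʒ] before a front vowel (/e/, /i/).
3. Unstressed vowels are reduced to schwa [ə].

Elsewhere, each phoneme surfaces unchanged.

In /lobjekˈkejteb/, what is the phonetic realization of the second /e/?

[e]

/e/ (between /k/ and /j/): rule 3 targets it, but not in an unstressed syllable → unchanged [e].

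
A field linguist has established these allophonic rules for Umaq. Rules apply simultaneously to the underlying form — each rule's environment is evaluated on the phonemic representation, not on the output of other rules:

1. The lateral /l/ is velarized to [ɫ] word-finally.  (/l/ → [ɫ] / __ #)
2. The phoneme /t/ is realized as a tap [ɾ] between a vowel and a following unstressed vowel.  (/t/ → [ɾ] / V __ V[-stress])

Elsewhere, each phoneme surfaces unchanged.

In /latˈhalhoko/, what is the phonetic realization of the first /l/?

/l/ (word-initial) fails the environment for rule 1, so it stays [l].

[l]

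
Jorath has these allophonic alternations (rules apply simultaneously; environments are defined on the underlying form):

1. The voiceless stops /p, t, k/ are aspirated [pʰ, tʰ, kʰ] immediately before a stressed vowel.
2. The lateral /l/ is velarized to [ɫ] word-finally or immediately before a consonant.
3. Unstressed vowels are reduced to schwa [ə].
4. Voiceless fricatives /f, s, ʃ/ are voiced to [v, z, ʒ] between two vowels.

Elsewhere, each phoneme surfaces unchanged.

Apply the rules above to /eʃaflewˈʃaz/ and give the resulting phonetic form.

/e/ — word-initial, in an unstressed syllable — surfaces as [ə] (rule 3).
Rule 4 applies to /ʃ/ (between /e/ and /a/: between two vowels) → [ʒ].
/a/ (between /ʃ/ and /f/) occurs in an unstressed syllable → [ə] by rule 3.
/f/ (between /a/ and /l/) fails the environment for rule 4, so it stays [f].
/l/ (between /f/ and /e/) is in the target of rule 2 but the environment (word-finally or immediately before a consonant) is not met → [l].
/e/ — between /l/ and /w/, in an unstressed syllable — surfaces as [ə] (rule 3).
/ʃ/ (between /w/ and /a/) is in the target of rule 4 but the environment (between two vowels) is not met → [ʃ].
/a/ (between /ʃ/ and /z/) fails the environment for rule 3, so it stays [a].

[əʒəfləwˈʃaz]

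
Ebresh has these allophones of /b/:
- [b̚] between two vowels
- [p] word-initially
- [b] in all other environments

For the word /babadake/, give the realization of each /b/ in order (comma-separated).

Occurrence 1 (position 1): word-initially → [p].
Occurrence 2 (position 3): between two vowels → [b̚].

[p], [b̚]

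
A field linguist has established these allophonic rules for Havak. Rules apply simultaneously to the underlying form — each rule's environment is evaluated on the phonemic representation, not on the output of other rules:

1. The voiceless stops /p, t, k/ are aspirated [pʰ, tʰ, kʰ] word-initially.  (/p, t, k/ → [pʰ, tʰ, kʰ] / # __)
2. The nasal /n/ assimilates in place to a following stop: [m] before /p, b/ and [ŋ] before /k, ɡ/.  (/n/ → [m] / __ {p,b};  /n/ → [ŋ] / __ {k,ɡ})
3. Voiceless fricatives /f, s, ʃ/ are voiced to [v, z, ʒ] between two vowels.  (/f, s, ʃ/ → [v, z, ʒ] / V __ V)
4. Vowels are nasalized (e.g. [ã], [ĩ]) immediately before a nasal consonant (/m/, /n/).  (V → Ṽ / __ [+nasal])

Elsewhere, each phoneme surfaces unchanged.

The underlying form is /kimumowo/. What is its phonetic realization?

[kʰĩmũmowo]

/k/ (word-initial): word-initially, so rule 1 applies → [kʰ].
Rule 4 applies to /i/ (between /k/ and /m/: before a nasal consonant) → [ĩ].
/u/ meets the environment for rule 4 (before a nasal consonant) → [ũ].
/o/ (between /m/ and /w/) fails the environment for rule 4, so it stays [o].
/o/ — word-final; rule 4 does not apply here → [o].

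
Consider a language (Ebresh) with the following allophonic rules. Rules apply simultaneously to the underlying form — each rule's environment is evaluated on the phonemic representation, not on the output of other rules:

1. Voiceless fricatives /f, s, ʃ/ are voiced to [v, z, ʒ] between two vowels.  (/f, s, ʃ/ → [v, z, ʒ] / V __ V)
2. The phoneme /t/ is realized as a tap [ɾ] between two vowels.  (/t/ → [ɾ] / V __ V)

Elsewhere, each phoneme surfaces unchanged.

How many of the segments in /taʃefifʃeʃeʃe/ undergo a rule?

Segments that undergo a rule: /ʃ/ → [ʒ] (rule 1); /f/ → [v] (rule 1); /ʃ/ → [ʒ] (rule 1); /ʃ/ → [ʒ] (rule 1).
All other segments surface unchanged.

4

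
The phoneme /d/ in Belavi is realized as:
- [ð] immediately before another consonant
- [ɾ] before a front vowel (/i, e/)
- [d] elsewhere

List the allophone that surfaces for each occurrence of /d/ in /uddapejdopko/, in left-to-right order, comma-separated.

[ð], [d], [d]

Occurrence 1 (position 2): immediately before another consonant → [ð].
Occurrence 2 (position 3): no conditioning environment matches → elsewhere allophone [d].
Occurrence 3 (position 8): no conditioning environment matches → elsewhere allophone [d].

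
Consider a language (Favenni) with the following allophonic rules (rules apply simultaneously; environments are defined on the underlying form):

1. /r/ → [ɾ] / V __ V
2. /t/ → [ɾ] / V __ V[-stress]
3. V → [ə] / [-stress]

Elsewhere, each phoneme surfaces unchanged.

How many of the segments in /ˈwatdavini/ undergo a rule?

Segments that undergo a rule: /a/ → [ə] (rule 3); /i/ → [ə] (rule 3); /i/ → [ə] (rule 3).
All other segments surface unchanged.

3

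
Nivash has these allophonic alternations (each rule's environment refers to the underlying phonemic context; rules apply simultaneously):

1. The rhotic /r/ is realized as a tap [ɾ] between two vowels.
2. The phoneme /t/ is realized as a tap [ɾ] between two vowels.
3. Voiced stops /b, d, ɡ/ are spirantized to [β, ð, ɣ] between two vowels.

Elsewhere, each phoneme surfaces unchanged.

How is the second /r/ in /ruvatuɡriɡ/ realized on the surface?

/r/ (between /ɡ/ and /i/): rule 1 targets it, but not between two vowels → unchanged [r].

[r]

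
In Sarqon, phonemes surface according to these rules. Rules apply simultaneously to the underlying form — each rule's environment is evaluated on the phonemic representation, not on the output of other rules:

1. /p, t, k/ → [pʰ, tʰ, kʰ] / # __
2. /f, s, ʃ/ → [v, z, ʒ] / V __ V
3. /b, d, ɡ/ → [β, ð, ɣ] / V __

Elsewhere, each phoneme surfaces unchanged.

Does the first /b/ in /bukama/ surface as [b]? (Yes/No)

/b/ (word-initial): rule 3 targets it, but not immediately after a vowel → unchanged [b].
The actual realization is [b], which matches [b].

Yes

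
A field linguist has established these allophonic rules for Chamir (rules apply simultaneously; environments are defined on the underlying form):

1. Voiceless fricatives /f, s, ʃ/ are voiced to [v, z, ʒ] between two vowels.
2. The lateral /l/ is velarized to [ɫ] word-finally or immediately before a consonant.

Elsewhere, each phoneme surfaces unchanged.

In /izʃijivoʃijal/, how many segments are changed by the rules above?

2

Segments that undergo a rule: /ʃ/ → [ʒ] (rule 1); /l/ → [ɫ] (rule 2).
All other segments surface unchanged.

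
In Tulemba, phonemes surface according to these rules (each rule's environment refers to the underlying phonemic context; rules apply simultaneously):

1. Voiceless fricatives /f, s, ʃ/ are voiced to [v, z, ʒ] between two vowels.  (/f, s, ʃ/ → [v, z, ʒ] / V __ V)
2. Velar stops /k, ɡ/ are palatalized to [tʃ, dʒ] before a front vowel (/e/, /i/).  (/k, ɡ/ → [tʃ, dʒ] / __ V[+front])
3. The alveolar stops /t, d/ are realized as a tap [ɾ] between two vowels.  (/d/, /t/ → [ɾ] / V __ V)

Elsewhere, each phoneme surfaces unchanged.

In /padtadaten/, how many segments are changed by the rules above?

2

Segments that undergo a rule: /d/ → [ɾ] (rule 3); /t/ → [ɾ] (rule 3).
All other segments surface unchanged.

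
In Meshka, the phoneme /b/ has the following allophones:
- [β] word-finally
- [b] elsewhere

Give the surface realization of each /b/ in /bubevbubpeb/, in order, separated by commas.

Occurrence 1 (position 1): no conditioning environment matches → elsewhere allophone [b].
Occurrence 2 (position 3): no conditioning environment matches → elsewhere allophone [b].
Occurrence 3 (position 6): no conditioning environment matches → elsewhere allophone [b].
Occurrence 4 (position 8): no conditioning environment matches → elsewhere allophone [b].
Occurrence 5 (position 11): word-finally → [β].

[b], [b], [b], [b], [β]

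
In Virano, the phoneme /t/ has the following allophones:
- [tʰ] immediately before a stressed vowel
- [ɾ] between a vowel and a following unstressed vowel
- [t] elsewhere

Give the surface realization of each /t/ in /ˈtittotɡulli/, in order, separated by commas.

[tʰ], [t], [t], [t]

Occurrence 1 (position 1): immediately before a stressed vowel → [tʰ].
Occurrence 2 (position 3): no conditioning environment matches → elsewhere allophone [t].
Occurrence 3 (position 4): no conditioning environment matches → elsewhere allophone [t].
Occurrence 4 (position 6): no conditioning environment matches → elsewhere allophone [t].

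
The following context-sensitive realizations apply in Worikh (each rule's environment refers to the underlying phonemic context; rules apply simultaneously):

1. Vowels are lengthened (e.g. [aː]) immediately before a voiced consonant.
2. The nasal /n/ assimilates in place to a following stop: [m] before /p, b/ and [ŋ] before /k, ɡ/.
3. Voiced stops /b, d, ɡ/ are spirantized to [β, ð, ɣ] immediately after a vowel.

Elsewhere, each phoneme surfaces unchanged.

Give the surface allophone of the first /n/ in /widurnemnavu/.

/n/ (between /r/ and /e/) is in the target of rule 2 but the environment (before a labial or velar stop) is not met → [n].

[n]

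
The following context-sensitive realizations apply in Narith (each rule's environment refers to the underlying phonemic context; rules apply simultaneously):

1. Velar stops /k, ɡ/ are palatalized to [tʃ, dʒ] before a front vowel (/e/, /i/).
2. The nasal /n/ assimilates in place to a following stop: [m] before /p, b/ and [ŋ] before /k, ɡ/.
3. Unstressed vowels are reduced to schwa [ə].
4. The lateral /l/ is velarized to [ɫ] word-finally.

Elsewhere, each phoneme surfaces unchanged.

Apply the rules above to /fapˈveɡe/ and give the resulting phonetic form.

[fəpˈvedʒə]

/f/ (word-initial) is unaffected → [f].
/a/ (between /f/ and /p/) occurs in an unstressed syllable → [ə] by rule 3.
/p/ — not in any rule's target class → [p].
/v/ (between /p/ and /e/): no rule targets it → [v].
/e/ (between /v/ and /ɡ/): rule 3 targets it, but not in an unstressed syllable → unchanged [e].
/ɡ/ — between /e/ and /e/, before a front vowel — surfaces as [dʒ] (rule 1).
/e/ — word-final, in an unstressed syllable — surfaces as [ə] (rule 3).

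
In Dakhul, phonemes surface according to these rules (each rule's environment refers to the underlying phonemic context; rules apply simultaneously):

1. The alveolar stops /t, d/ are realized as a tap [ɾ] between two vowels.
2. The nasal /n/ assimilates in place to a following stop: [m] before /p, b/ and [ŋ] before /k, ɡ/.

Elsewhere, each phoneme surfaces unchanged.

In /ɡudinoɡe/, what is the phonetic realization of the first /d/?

[ɾ]

/d/ (between /u/ and /i/) occurs between two vowels → [ɾ] by rule 1.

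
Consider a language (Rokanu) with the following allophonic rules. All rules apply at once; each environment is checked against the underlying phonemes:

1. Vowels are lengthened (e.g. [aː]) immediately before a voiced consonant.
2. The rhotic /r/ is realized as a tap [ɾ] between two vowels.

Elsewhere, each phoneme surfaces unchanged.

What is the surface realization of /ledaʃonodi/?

/e/ — between /l/ and /d/, before a voiced consonant — surfaces as [eː] (rule 1).
/a/ (between /d/ and /ʃ/) fails the environment for rule 1, so it stays [a].
/o/ — between /ʃ/ and /n/, before a voiced consonant — surfaces as [oː] (rule 1).
/o/ (between /n/ and /d/): before a voiced consonant, so rule 1 applies → [oː].
/i/ (word-final): rule 1 targets it, but not before a voiced consonant → unchanged [i].

[leːdaʃoːnoːdi]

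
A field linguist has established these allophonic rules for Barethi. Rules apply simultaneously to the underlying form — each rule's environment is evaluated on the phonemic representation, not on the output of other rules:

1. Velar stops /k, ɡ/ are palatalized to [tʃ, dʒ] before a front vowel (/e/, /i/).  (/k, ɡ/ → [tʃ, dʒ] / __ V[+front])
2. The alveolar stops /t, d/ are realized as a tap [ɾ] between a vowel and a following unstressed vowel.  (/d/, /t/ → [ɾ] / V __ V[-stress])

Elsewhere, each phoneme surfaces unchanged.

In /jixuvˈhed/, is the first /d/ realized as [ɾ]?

No

/d/ (word-final): rule 2 targets it, but not between a vowel and a following unstressed vowel → unchanged [d].
The actual realization is [d], not [ɾ].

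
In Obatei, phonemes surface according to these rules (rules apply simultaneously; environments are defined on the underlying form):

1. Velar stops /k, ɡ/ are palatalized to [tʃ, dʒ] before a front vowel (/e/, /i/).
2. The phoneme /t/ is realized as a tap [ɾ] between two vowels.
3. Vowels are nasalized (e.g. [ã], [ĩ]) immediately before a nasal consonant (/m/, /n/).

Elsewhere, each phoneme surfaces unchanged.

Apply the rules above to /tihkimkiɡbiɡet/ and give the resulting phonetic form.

/t/ (word-initial): rule 2 targets it, but not between two vowels → unchanged [t].
/i/ (between /t/ and /h/) is in the target of rule 3 but the environment (before a nasal consonant) is not met → [i].
/h/ stays [h].
Rule 1 applies to /k/ (between /h/ and /i/: before a front vowel) → [tʃ].
/i/ meets the environment for rule 3 (before a nasal consonant) → [ĩ].
/m/ (between /i/ and /k/): no rule targets it → [m].
/k/ — between /m/ and /i/, before a front vowel — surfaces as [tʃ] (rule 1).
/i/ (between /k/ and /ɡ/): rule 3 targets it, but not before a nasal consonant → unchanged [i].
/ɡ/ — between /i/ and /b/; rule 1 does not apply here → [ɡ].
/b/ — not in any rule's target class → [b].
/i/ (between /b/ and /ɡ/) fails the environment for rule 3, so it stays [i].
/ɡ/ (between /i/ and /e/) occurs before a front vowel → [dʒ] by rule 1.
/e/ (between /ɡ/ and /t/) is in the target of rule 3 but the environment (before a nasal consonant) is not met → [e].
/t/ (word-final) is in the target of rule 2 but the environment (between two vowels) is not met → [t].

[tihtʃĩmtʃiɡbidʒet]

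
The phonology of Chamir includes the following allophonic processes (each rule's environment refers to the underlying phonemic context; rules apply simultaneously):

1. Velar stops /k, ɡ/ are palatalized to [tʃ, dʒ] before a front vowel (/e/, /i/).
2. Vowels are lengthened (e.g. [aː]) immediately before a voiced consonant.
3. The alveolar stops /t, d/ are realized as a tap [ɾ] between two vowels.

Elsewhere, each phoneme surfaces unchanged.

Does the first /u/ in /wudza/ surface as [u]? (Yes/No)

/u/ — between /w/ and /d/, before a voiced consonant — surfaces as [uː] (rule 2).
The actual realization is [uː], not [u].

No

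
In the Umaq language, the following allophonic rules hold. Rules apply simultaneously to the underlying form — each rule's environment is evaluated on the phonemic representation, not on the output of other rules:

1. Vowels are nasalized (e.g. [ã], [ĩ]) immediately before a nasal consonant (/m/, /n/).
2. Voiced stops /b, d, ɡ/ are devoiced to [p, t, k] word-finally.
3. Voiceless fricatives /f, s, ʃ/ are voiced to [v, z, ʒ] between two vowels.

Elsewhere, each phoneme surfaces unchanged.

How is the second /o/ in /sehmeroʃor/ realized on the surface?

/o/ (between /ʃ/ and /r/) fails the environment for rule 1, so it stays [o].

[o]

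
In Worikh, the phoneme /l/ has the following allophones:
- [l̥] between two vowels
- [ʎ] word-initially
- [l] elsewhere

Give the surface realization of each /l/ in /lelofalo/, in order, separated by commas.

[ʎ], [l̥], [l̥]

Occurrence 1 (position 1): word-initially → [ʎ].
Occurrence 2 (position 3): between two vowels → [l̥].
Occurrence 3 (position 7): between two vowels → [l̥].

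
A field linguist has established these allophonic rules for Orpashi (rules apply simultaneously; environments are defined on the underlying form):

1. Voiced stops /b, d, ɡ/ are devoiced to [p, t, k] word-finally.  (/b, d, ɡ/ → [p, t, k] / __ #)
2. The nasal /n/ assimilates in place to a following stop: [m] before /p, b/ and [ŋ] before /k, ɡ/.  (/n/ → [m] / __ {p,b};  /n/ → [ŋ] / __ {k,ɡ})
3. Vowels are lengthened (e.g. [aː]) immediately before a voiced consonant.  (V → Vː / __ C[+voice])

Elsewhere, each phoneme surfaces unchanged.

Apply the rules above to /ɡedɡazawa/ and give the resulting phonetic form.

[ɡeːdɡaːzaːwa]

/ɡ/ (word-initial) fails the environment for rule 1, so it stays [ɡ].
/e/ — between /ɡ/ and /d/, before a voiced consonant — surfaces as [eː] (rule 3).
/d/ — between /e/ and /ɡ/; rule 1 does not apply here → [d].
/ɡ/ (between /d/ and /a/) fails the environment for rule 1, so it stays [ɡ].
/a/ (between /ɡ/ and /z/): before a voiced consonant, so rule 3 applies → [aː].
/a/ meets the environment for rule 3 (before a voiced consonant) → [aː].
/a/ (word-final) is in the target of rule 3 but the environment (before a voiced consonant) is not met → [a].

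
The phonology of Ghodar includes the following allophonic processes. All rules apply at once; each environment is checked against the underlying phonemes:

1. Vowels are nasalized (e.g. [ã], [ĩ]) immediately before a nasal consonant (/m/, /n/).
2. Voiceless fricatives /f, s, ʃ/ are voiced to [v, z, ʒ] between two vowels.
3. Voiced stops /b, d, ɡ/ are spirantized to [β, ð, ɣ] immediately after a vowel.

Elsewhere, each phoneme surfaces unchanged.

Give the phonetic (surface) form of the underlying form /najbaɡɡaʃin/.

[najbaɣɡaʒĩn]

/n/ stays [n].
/a/ (between /n/ and /j/) fails the environment for rule 1, so it stays [a].
/j/ — not in any rule's target class → [j].
/b/ — between /j/ and /a/; rule 3 does not apply here → [b].
/a/ (between /b/ and /ɡ/) fails the environment for rule 1, so it stays [a].
/ɡ/ (between /a/ and /ɡ/): immediately after a vowel, so rule 3 applies → [ɣ].
/ɡ/ — between /ɡ/ and /a/; rule 3 does not apply here → [ɡ].
/a/ (between /ɡ/ and /ʃ/): rule 1 targets it, but not before a nasal consonant → unchanged [a].
Rule 2 applies to /ʃ/ (between /a/ and /i/: between two vowels) → [ʒ].
/i/ meets the environment for rule 1 (before a nasal consonant) → [ĩ].
/n/ (word-final) is unaffected → [n].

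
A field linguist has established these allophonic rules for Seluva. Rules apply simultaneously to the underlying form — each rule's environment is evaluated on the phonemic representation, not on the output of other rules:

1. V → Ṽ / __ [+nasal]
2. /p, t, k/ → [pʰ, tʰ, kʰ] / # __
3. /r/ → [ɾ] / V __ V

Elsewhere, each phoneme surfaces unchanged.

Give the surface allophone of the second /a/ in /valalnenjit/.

/a/ — between /l/ and /l/; rule 1 does not apply here → [a].

[a]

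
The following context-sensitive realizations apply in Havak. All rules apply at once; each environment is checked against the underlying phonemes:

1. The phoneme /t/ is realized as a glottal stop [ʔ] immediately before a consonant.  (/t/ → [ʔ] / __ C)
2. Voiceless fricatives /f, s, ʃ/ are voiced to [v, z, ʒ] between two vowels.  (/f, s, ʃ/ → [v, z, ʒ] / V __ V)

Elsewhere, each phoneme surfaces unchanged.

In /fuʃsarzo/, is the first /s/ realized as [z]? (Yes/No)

/s/ (between /ʃ/ and /a/) is in the target of rule 2 but the environment (between two vowels) is not met → [s].
The actual realization is [s], not [z].

No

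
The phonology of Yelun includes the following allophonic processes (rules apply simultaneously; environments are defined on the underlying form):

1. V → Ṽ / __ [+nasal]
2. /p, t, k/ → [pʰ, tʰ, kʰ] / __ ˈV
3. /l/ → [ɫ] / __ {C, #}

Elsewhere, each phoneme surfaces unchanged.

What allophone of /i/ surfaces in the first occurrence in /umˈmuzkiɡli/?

[i]

/i/ (between /k/ and /ɡ/) is in the target of rule 1 but the environment (before a nasal consonant) is not met → [i].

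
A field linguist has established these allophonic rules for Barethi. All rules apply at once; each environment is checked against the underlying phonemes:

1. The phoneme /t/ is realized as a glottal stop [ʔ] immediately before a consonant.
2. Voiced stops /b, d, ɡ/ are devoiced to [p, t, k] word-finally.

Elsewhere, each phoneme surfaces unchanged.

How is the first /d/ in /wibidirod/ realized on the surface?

/d/ (between /i/ and /i/): rule 2 targets it, but not word-finally → unchanged [d].

[d]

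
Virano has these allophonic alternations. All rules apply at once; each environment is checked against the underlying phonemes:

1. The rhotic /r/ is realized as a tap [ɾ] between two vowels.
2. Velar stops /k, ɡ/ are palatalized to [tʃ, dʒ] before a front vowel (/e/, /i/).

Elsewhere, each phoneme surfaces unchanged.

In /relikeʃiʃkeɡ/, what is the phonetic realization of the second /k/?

[tʃ]

/k/ (between /ʃ/ and /e/) occurs before a front vowel → [tʃ] by rule 2.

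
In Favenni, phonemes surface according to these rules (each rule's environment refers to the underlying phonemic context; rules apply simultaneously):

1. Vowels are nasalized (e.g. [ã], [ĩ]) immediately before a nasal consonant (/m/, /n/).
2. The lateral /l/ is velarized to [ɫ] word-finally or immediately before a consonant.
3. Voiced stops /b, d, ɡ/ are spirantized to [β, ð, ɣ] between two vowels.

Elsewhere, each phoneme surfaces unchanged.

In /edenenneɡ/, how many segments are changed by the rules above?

Segments that undergo a rule: /d/ → [ð] (rule 3); /e/ → [ẽ] (rule 1); /e/ → [ẽ] (rule 1).
All other segments surface unchanged.

3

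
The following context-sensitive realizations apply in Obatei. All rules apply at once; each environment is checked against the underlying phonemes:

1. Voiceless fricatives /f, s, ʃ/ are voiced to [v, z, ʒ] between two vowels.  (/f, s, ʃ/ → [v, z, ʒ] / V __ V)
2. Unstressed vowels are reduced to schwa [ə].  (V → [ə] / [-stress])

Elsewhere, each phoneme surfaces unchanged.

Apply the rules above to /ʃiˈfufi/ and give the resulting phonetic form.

[ʃəˈvuvə]

/ʃ/ — word-initial; rule 1 does not apply here → [ʃ].
/i/ meets the environment for rule 2 (in an unstressed syllable) → [ə].
/f/ (between /i/ and /u/) occurs between two vowels → [v] by rule 1.
/u/ (between /f/ and /f/): rule 2 targets it, but not in an unstressed syllable → unchanged [u].
Rule 1 applies to /f/ (between /u/ and /i/: between two vowels) → [v].
Rule 2 applies to /i/ (word-final: in an unstressed syllable) → [ə].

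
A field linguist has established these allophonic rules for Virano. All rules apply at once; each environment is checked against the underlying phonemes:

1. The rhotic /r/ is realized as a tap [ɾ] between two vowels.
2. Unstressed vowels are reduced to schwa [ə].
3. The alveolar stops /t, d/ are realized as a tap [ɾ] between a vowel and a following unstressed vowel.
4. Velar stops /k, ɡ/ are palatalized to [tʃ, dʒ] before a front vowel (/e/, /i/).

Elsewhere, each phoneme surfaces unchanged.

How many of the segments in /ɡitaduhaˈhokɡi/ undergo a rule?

Segments that undergo a rule: /ɡ/ → [dʒ] (rule 4); /i/ → [ə] (rule 2); /t/ → [ɾ] (rule 3); /a/ → [ə] (rule 2); /d/ → [ɾ] (rule 3); /u/ → [ə] (rule 2); /a/ → [ə] (rule 2); /ɡ/ → [dʒ] (rule 4); /i/ → [ə] (rule 2).
All other segments surface unchanged.

9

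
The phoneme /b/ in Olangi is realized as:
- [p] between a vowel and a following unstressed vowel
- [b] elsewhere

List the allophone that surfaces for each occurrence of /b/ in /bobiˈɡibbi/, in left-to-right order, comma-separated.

[b], [p], [b], [b]

Occurrence 1 (position 1): no conditioning environment matches → elsewhere allophone [b].
Occurrence 2 (position 3): between a vowel and a following unstressed vowel → [p].
Occurrence 3 (position 7): no conditioning environment matches → elsewhere allophone [b].
Occurrence 4 (position 8): no conditioning environment matches → elsewhere allophone [b].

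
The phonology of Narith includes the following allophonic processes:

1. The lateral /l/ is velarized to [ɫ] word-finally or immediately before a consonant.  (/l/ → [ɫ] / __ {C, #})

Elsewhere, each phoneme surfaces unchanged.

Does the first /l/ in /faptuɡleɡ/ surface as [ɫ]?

No

/l/ (between /ɡ/ and /e/) fails the environment for rule 1, so it stays [l].
The actual realization is [l], not [ɫ].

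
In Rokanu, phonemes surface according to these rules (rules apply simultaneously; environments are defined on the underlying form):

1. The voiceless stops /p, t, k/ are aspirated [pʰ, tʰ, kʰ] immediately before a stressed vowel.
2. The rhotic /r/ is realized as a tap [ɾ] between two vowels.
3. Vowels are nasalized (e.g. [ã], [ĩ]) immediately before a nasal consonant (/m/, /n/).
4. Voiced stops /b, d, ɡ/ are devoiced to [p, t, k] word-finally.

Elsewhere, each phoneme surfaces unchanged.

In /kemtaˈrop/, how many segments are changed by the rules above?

Segments that undergo a rule: /e/ → [ẽ] (rule 3); /r/ → [ɾ] (rule 2).
All other segments surface unchanged.

2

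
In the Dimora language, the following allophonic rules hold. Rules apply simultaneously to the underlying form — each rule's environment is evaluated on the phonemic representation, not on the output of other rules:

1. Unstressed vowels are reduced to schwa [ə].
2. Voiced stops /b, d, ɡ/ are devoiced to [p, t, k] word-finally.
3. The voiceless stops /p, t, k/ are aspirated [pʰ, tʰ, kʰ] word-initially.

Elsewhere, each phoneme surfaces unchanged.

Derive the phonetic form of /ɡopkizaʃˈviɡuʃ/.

[ɡəpkəzəʃˈviɡəʃ]

/ɡ/ (word-initial) is in the target of rule 2 but the environment (word-finally) is not met → [ɡ].
Rule 1 applies to /o/ (between /ɡ/ and /p/: in an unstressed syllable) → [ə].
/p/ (between /o/ and /k/) fails the environment for rule 3, so it stays [p].
/k/ (between /p/ and /i/) is in the target of rule 3 but the environment (word-initially) is not met → [k].
/i/ — between /k/ and /z/, in an unstressed syllable — surfaces as [ə] (rule 1).
/z/ (between /i/ and /a/) is unaffected → [z].
Rule 1 applies to /a/ (between /z/ and /ʃ/: in an unstressed syllable) → [ə].
/ʃ/ — not in any rule's target class → [ʃ].
/v/ stays [v].
/i/ (between /v/ and /ɡ/) is in the target of rule 1 but the environment (in an unstressed syllable) is not met → [i].
/ɡ/ (between /i/ and /u/) is in the target of rule 2 but the environment (word-finally) is not met → [ɡ].
Rule 1 applies to /u/ (between /ɡ/ and /ʃ/: in an unstressed syllable) → [ə].
/ʃ/ (word-final) is unaffected → [ʃ].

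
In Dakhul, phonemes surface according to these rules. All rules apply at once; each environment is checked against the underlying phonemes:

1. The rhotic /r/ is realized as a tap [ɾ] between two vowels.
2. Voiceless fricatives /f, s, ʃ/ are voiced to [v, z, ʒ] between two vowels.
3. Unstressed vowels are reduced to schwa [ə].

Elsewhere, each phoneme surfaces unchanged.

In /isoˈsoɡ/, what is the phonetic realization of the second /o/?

/o/ (between /s/ and /ɡ/) is in the target of rule 3 but the environment (in an unstressed syllable) is not met → [o].

[o]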